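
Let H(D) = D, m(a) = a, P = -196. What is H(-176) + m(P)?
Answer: -372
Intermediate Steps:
H(-176) + m(P) = -176 - 196 = -372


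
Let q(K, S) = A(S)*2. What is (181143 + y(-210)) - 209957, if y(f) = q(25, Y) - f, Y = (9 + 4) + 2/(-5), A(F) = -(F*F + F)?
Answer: -723668/25 ≈ -28947.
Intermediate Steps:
A(F) = -F - F² (A(F) = -(F² + F) = -(F + F²) = -F - F²)
Y = 63/5 (Y = 13 + 2*(-⅕) = 13 - ⅖ = 63/5 ≈ 12.600)
q(K, S) = -2*S*(1 + S) (q(K, S) = -S*(1 + S)*2 = -2*S*(1 + S))
y(f) = -8568/25 - f (y(f) = -2*63/5*(1 + 63/5) - f = -2*63/5*68/5 - f = -8568/25 - f)
(181143 + y(-210)) - 209957 = (181143 + (-8568/25 - 1*(-210))) - 209957 = (181143 + (-8568/25 + 210)) - 209957 = (181143 - 3318/25) - 209957 = 4525257/25 - 209957 = -723668/25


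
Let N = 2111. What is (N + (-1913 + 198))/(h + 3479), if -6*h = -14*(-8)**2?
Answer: 1188/10885 ≈ 0.10914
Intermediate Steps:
h = 448/3 (h = -(-7)*(-8)**2/3 = -(-7)*64/3 = -1/6*(-896) = 448/3 ≈ 149.33)
(N + (-1913 + 198))/(h + 3479) = (2111 + (-1913 + 198))/(448/3 + 3479) = (2111 - 1715)/(10885/3) = 396*(3/10885) = 1188/10885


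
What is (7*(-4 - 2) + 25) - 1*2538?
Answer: -2555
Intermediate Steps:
(7*(-4 - 2) + 25) - 1*2538 = (7*(-6) + 25) - 2538 = (-42 + 25) - 2538 = -17 - 2538 = -2555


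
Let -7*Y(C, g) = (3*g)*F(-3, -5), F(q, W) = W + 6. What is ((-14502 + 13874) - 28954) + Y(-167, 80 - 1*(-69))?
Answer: -207521/7 ≈ -29646.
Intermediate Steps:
F(q, W) = 6 + W
Y(C, g) = -3*g/7 (Y(C, g) = -3*g*(6 - 5)/7 = -3*g/7)
((-14502 + 13874) - 28954) + Y(-167, 80 - 1*(-69)) = ((-14502 + 13874) - 28954) - 3*(80 - 1*(-69))/7 = (-628 - 28954) - 3*(80 + 69)/7 = -29582 - 3/7*149 = -29582 - 447/7 = -207521/7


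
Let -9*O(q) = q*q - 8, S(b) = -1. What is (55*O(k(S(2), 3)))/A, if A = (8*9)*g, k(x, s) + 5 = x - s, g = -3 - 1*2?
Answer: 803/648 ≈ 1.2392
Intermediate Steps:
g = -5 (g = -3 - 2 = -5)
k(x, s) = -5 + x - s (k(x, s) = -5 + (x - s) = -5 + x - s)
A = -360 (A = (8*9)*(-5) = 72*(-5) = -360)
O(q) = 8/9 - q²/9 (O(q) = -(q*q - 8)/9 = -(q² - 8)/9 = -(-8 + q²)/9 = 8/9 - q²/9)
(55*O(k(S(2), 3)))/A = (55*(8/9 - (-5 - 1 - 1*3)²/9))/(-360) = (55*(8/9 - (-5 - 1 - 3)²/9))*(-1/360) = (55*(8/9 - ⅑*(-9)²))*(-1/360) = (55*(8/9 - ⅑*81))*(-1/360) = (55*(8/9 - 9))*(-1/360) = (55*(-73/9))*(-1/360) = -4015/9*(-1/360) = 803/648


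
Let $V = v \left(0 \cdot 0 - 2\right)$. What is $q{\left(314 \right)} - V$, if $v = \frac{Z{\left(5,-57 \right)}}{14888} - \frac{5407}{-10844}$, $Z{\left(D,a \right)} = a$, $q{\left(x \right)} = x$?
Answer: $\frac{6356705103}{20180684} \approx 314.99$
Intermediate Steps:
$v = \frac{19970327}{40361368}$ ($v = - \frac{57}{14888} - \frac{5407}{-10844} = \left(-57\right) \frac{1}{14888} - - \frac{5407}{10844} = - \frac{57}{14888} + \frac{5407}{10844} = \frac{19970327}{40361368} \approx 0.49479$)
$V = - \frac{19970327}{20180684}$ ($V = \frac{19970327 \left(0 \cdot 0 - 2\right)}{40361368} = \frac{19970327 \left(0 - 2\right)}{40361368} = \frac{19970327}{40361368} \left(-2\right) = - \frac{19970327}{20180684} \approx -0.98958$)
$q{\left(314 \right)} - V = 314 - - \frac{19970327}{20180684} = 314 + \frac{19970327}{20180684} = \frac{6356705103}{20180684}$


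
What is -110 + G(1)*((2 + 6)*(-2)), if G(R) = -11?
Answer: 66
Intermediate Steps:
-110 + G(1)*((2 + 6)*(-2)) = -110 - 11*(2 + 6)*(-2) = -110 - 88*(-2) = -110 - 11*(-16) = -110 + 176 = 66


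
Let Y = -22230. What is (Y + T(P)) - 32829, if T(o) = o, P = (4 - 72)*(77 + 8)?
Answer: -60839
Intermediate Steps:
P = -5780 (P = -68*85 = -5780)
(Y + T(P)) - 32829 = (-22230 - 5780) - 32829 = -28010 - 32829 = -60839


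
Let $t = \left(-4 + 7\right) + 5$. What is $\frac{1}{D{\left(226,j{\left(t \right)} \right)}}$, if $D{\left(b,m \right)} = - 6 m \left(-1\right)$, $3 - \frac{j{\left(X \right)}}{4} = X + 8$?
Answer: $- \frac{1}{312} \approx -0.0032051$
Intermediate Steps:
$t = 8$ ($t = 3 + 5 = 8$)
$j{\left(X \right)} = -20 - 4 X$ ($j{\left(X \right)} = 12 - 4 \left(X + 8\right) = 12 - 4 \left(8 + X\right) = 12 - \left(32 + 4 X\right) = -20 - 4 X$)
$D{\left(b,m \right)} = 6 m$
$\frac{1}{D{\left(226,j{\left(t \right)} \right)}} = \frac{1}{6 \left(-20 - 32\right)} = \frac{1}{6 \left(-52\right)} = \frac{1}{-312} = - \frac{1}{312}$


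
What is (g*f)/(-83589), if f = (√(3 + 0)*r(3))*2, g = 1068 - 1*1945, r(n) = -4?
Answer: -7016*√3/83589 ≈ -0.14538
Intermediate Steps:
g = -877 (g = 1068 - 1945 = -877)
f = -8*√3 (f = (√(3 + 0)*(-4))*2 = (√3*(-4))*2 = -4*√3*2 = -8*√3 ≈ -13.856)
(g*f)/(-83589) = -(-7016)*√3/(-83589) = (7016*√3)*(-1/83589) = -7016*√3/83589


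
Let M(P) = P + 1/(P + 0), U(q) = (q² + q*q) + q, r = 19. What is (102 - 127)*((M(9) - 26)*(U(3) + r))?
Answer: 152000/9 ≈ 16889.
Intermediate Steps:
U(q) = q + 2*q² (U(q) = (q² + q²) + q = 2*q² + q = q + 2*q²)
M(P) = P + 1/P
(102 - 127)*((M(9) - 26)*(U(3) + r)) = (102 - 127)*(((9 + 1/9) - 26)*(3*(1 + 2*3) + 19)) = -25*((9 + ⅑) - 26)*(3*(1 + 6) + 19) = -25*(82/9 - 26)*(3*7 + 19) = -(-3800)*(21 + 19)/9 = -(-3800)*40/9 = -25*(-6080/9) = 152000/9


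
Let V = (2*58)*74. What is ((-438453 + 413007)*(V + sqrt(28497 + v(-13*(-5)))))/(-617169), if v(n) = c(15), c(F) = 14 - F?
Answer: 72809488/205723 + 33928*sqrt(1781)/205723 ≈ 360.88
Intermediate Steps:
V = 8584 (V = 116*74 = 8584)
v(n) = -1 (v(n) = 14 - 1*15 = 14 - 15 = -1)
((-438453 + 413007)*(V + sqrt(28497 + v(-13*(-5)))))/(-617169) = ((-438453 + 413007)*(8584 + sqrt(28497 - 1)))/(-617169) = -25446*(8584 + sqrt(28496))*(-1/617169) = -25446*(8584 + 4*sqrt(1781))*(-1/617169) = (-218428464 - 101784*sqrt(1781))*(-1/617169) = 72809488/205723 + 33928*sqrt(1781)/205723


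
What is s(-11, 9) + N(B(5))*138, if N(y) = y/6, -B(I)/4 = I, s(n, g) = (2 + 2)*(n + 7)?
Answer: -476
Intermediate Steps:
s(n, g) = 28 + 4*n (s(n, g) = 4*(7 + n) = 28 + 4*n)
B(I) = -4*I
N(y) = y/6 (N(y) = y*(⅙) = y/6)
s(-11, 9) + N(B(5))*138 = (28 + 4*(-11)) + ((-4*5)/6)*138 = (28 - 44) + ((⅙)*(-20))*138 = -16 - 10/3*138 = -16 - 460 = -476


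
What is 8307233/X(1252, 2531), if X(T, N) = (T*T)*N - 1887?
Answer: 8307233/3967350737 ≈ 0.0020939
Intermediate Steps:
X(T, N) = -1887 + N*T**2 (X(T, N) = T**2*N - 1887 = N*T**2 - 1887 = -1887 + N*T**2)
8307233/X(1252, 2531) = 8307233/(-1887 + 2531*1252**2) = 8307233/(-1887 + 2531*1567504) = 8307233/(-1887 + 3967352624) = 8307233/3967350737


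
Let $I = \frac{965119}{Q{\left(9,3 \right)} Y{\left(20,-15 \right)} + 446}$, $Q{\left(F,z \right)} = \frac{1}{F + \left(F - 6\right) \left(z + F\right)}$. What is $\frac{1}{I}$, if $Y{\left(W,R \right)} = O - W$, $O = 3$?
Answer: $\frac{20053}{43430355} \approx 0.00046173$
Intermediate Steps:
$Y{\left(W,R \right)} = 3 - W$
$Q{\left(F,z \right)} = \frac{1}{F + \left(-6 + F\right) \left(F + z\right)}$
$I = \frac{43430355}{20053}$ ($I = \frac{965119}{\frac{3 - 20}{9^{2} - 18 - 45 + 9 \cdot 3} + 446} = \frac{965119}{\frac{3 - 20}{81 - 18 - 45 + 27} + 446} = \frac{965119}{\frac{1}{45} \left(-17\right) + 446} = \frac{965119}{- \frac{17}{45} + 446} = \frac{965119}{\frac{20053}{45}} = 965119 \cdot \frac{45}{20053} = \frac{43430355}{20053} \approx 2165.8$)
$\frac{1}{I} = \frac{1}{\frac{43430355}{20053}} = \frac{20053}{43430355}$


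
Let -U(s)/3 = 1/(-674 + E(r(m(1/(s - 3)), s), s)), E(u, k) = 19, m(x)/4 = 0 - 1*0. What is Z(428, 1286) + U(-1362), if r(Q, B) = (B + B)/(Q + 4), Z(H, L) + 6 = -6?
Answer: -7857/655 ≈ -11.995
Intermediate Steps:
m(x) = 0 (m(x) = 4*(0 - 1*0) = 4*(0 + 0) = 4*0 = 0)
Z(H, L) = -12 (Z(H, L) = -6 - 6 = -12)
r(Q, B) = 2*B/(4 + Q) (r(Q, B) = (2*B)/(4 + Q) = 2*B/(4 + Q))
U(s) = 3/655 (U(s) = -3/(-674 + 19) = -3/(-655) = -3*(-1/655) = 3/655)
Z(428, 1286) + U(-1362) = -12 + 3/655 = -7857/655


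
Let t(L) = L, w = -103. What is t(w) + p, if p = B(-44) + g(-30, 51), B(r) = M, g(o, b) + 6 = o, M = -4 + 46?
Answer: -97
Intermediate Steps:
M = 42
g(o, b) = -6 + o
B(r) = 42
p = 6 (p = 42 + (-6 - 30) = 42 - 36 = 6)
t(w) + p = -103 + 6 = -97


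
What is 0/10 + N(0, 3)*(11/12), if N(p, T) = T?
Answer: 11/4 ≈ 2.7500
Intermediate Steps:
0/10 + N(0, 3)*(11/12) = 0/10 + 3*(11/12) = 0*(1/10) + 3*(11*(1/12)) = 0 + 3*(11/12) = 0 + 11/4 = 11/4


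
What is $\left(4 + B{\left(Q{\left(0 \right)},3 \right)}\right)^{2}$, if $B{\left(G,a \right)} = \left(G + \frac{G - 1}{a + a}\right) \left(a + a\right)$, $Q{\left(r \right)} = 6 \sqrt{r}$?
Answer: $9$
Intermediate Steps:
$B{\left(G,a \right)} = 2 a \left(G + \frac{-1 + G}{2 a}\right)$ ($B{\left(G,a \right)} = \left(G + \frac{-1 + G}{2 a}\right) 2 a = 2 a \left(G + \frac{-1 + G}{2 a}\right)$)
$\left(4 + B{\left(Q{\left(0 \right)},3 \right)}\right)^{2} = \left(4 + \left(-1 + 6 \sqrt{0} + 2 \cdot 6 \sqrt{0} \cdot 3\right)\right)^{2} = \left(4 + \left(-1 + 6 \cdot 0 + 2 \cdot 6 \cdot 0 \cdot 3\right)\right)^{2} = \left(4 + \left(-1 + 0 + 2 \cdot 0 \cdot 3\right)\right)^{2} = \left(4 + \left(-1 + 0 + 0\right)\right)^{2} = \left(4 - 1\right)^{2} = 3^{2} = 9$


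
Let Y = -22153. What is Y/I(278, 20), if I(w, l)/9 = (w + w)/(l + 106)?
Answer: -155071/278 ≈ -557.81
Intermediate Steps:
I(w, l) = 18*w/(106 + l) (I(w, l) = 9*((w + w)/(l + 106)) = 9*((2*w)/(106 + l)) = 9*(2*w/(106 + l)) = 18*w/(106 + l))
Y/I(278, 20) = -22153/(18*278/(106 + 20)) = -22153/(18*278/126) = -22153/(18*278*(1/126)) = -22153/278/7 = -22153*7/278 = -155071/278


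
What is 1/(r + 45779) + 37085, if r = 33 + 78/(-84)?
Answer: 23784650189/641355 ≈ 37085.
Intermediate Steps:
r = 449/14 (r = 33 - 1/84*78 = 33 - 13/14 = 449/14 ≈ 32.071)
1/(r + 45779) + 37085 = 1/(449/14 + 45779) + 37085 = 1/(641355/14) + 37085 = 14/641355 + 37085 = 23784650189/641355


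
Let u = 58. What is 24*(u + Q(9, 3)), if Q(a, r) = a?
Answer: 1608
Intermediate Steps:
24*(u + Q(9, 3)) = 24*(58 + 9) = 24*67 = 1608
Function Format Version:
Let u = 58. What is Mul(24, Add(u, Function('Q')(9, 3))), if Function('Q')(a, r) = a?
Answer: 1608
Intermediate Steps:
Mul(24, Add(u, Function('Q')(9, 3))) = Mul(24, Add(58, 9)) = Mul(24, 67) = 1608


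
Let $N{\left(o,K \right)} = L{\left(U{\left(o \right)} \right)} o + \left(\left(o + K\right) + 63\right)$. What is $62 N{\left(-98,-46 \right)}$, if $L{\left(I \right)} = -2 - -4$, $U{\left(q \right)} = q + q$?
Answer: $-17174$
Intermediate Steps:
$U{\left(q \right)} = 2 q$
$L{\left(I \right)} = 2$ ($L{\left(I \right)} = -2 + 4 = 2$)
$N{\left(o,K \right)} = 63 + K + 3 o$ ($N{\left(o,K \right)} = 2 o + \left(\left(o + K\right) + 63\right) = 2 o + \left(\left(K + o\right) + 63\right) = 2 o + \left(63 + K + o\right) = 63 + K + 3 o$)
$62 N{\left(-98,-46 \right)} = 62 \left(63 - 46 + 3 \left(-98\right)\right) = 62 \left(63 - 46 - 294\right) = 62 \left(-277\right) = -17174$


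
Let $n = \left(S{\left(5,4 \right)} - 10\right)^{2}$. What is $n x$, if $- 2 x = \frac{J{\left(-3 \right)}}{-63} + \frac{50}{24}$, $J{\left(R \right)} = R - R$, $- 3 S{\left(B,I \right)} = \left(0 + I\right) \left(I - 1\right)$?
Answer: $- \frac{1225}{6} \approx -204.17$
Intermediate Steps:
$S{\left(B,I \right)} = - \frac{I \left(-1 + I\right)}{3}$ ($S{\left(B,I \right)} = - \frac{\left(0 + I\right) \left(I - 1\right)}{3} = - \frac{I \left(-1 + I\right)}{3}$)
$J{\left(R \right)} = 0$
$n = 196$ ($n = \left(\frac{1}{3} \cdot 4 \left(1 - 4\right) - 10\right)^{2} = \left(\frac{1}{3} \cdot 4 \left(-3\right) - 10\right)^{2} = \left(-4 - 10\right)^{2} = \left(-14\right)^{2} = 196$)
$x = - \frac{25}{24}$ ($x = - \frac{\frac{0}{-63} + \frac{50}{24}}{2} = - \frac{0 \left(- \frac{1}{63}\right) + 50 \cdot \frac{1}{24}}{2} = - \frac{0 + \frac{25}{12}}{2} = \left(- \frac{1}{2}\right) \frac{25}{12} = - \frac{25}{24} \approx -1.0417$)
$n x = 196 \left(- \frac{25}{24}\right) = - \frac{1225}{6}$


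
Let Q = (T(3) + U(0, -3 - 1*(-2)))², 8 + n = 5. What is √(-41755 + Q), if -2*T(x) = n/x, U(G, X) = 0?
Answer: I*√167019/2 ≈ 204.34*I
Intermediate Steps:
n = -3 (n = -8 + 5 = -3)
T(x) = 3/(2*x) (T(x) = -(-3)/(2*x) = 3/(2*x))
Q = ¼ (Q = ((3/2)/3 + 0)² = ((3/2)*(⅓) + 0)² = (½ + 0)² = (½)² = ¼ ≈ 0.25000)
√(-41755 + Q) = √(-41755 + ¼) = √(-167019/4) = I*√167019/2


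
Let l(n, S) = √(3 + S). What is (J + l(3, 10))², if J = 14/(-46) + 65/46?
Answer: 30109/2116 + 51*√13/23 ≈ 22.224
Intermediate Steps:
J = 51/46 (J = 14*(-1/46) + 65*(1/46) = -7/23 + 65/46 = 51/46 ≈ 1.1087)
(J + l(3, 10))² = (51/46 + √(3 + 10))² = (51/46 + √13)²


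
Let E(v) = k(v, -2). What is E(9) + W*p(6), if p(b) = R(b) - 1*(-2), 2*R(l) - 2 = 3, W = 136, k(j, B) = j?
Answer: 621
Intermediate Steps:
R(l) = 5/2 (R(l) = 1 + (½)*3 = 1 + 3/2 = 5/2)
E(v) = v
p(b) = 9/2 (p(b) = 5/2 - 1*(-2) = 5/2 + 2 = 9/2)
E(9) + W*p(6) = 9 + 136*(9/2) = 9 + 612 = 621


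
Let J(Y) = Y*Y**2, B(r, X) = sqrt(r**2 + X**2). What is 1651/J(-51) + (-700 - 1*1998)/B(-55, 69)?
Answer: -1651/132651 - 1349*sqrt(7786)/3893 ≈ -30.589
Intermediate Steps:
B(r, X) = sqrt(X**2 + r**2)
J(Y) = Y**3
1651/J(-51) + (-700 - 1*1998)/B(-55, 69) = 1651/((-51)**3) + (-700 - 1*1998)/(sqrt(69**2 + (-55)**2)) = 1651/(-132651) + (-700 - 1998)/(sqrt(4761 + 3025)) = 1651*(-1/132651) - 2698*sqrt(7786)/7786 = -1651/132651 - 1349*sqrt(7786)/3893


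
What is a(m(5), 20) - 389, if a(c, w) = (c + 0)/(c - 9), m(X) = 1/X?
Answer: -17117/44 ≈ -389.02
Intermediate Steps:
a(c, w) = c/(-9 + c)
a(m(5), 20) - 389 = 1/(5*(-9 + 1/5)) - 389 = 1/(5*(-9 + ⅕)) - 389 = 1/(5*(-44/5)) - 389 = (⅕)*(-5/44) - 389 = -1/44 - 389 = -17117/44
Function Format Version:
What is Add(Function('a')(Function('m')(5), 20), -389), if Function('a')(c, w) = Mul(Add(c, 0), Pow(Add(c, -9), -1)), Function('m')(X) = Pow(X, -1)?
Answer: Rational(-17117, 44) ≈ -389.02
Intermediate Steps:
Function('a')(c, w) = Mul(c, Pow(Add(-9, c), -1))
Add(Function('a')(Function('m')(5), 20), -389) = Add(Mul(Pow(5, -1), Pow(Add(-9, Pow(5, -1)), -1)), -389) = Add(Mul(Rational(1, 5), Pow(Add(-9, Rational(1, 5)), -1)), -389) = Add(Mul(Rational(1, 5), Pow(Rational(-44, 5), -1)), -389) = Add(Mul(Rational(1, 5), Rational(-5, 44)), -389) = Add(Rational(-1, 44), -389) = Rational(-17117, 44)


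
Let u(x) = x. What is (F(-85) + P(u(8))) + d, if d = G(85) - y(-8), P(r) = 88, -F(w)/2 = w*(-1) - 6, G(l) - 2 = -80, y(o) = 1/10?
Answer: -1481/10 ≈ -148.10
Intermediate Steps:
y(o) = ⅒
G(l) = -78 (G(l) = 2 - 80 = -78)
F(w) = 12 + 2*w (F(w) = -2*(w*(-1) - 6) = -2*(-w - 6) = -2*(-6 - w) = 12 + 2*w)
d = -781/10 (d = -78 - 1*⅒ = -78 - ⅒ = -781/10 ≈ -78.100)
(F(-85) + P(u(8))) + d = ((12 + 2*(-85)) + 88) - 781/10 = ((12 - 170) + 88) - 781/10 = (-158 + 88) - 781/10 = -70 - 781/10 = -1481/10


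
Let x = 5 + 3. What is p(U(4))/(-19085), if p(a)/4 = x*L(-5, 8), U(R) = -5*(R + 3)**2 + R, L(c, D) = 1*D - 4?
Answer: -128/19085 ≈ -0.0067068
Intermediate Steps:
L(c, D) = -4 + D (L(c, D) = D - 4 = -4 + D)
U(R) = R - 5*(3 + R)**2 (U(R) = -5*(3 + R)**2 + R = R - 5*(3 + R)**2)
x = 8
p(a) = 128 (p(a) = 4*(8*(-4 + 8)) = 4*(8*4) = 4*32 = 128)
p(U(4))/(-19085) = 128/(-19085) = 128*(-1/19085) = -128/19085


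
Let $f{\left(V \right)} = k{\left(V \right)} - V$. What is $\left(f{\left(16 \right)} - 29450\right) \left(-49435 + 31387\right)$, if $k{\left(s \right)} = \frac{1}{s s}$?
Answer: $\frac{1063604595}{2} \approx 5.318 \cdot 10^{8}$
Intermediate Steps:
$k{\left(s \right)} = \frac{1}{s^{2}}$
$f{\left(V \right)} = \frac{1}{V^{2}} - V$
$\left(f{\left(16 \right)} - 29450\right) \left(-49435 + 31387\right) = \left(\left(\frac{1}{256} - 16\right) - 29450\right) \left(-49435 + 31387\right) = \left(\left(\frac{1}{256} - 16\right) - 29450\right) \left(-18048\right) = \left(- \frac{4095}{256} - 29450\right) \left(-18048\right) = \left(- \frac{7543295}{256}\right) \left(-18048\right) = \frac{1063604595}{2}$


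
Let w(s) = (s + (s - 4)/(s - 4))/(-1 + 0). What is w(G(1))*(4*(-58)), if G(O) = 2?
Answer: 696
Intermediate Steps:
w(s) = -1 - s (w(s) = (s + (-4 + s)/(-4 + s))/(-1) = (s + 1)*(-1) = (1 + s)*(-1) = -1 - s)
w(G(1))*(4*(-58)) = (-1 - 1*2)*(4*(-58)) = (-1 - 2)*(-232) = -3*(-232) = 696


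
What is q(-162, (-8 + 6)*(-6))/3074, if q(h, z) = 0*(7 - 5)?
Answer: 0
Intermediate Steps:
q(h, z) = 0 (q(h, z) = 0*2 = 0)
q(-162, (-8 + 6)*(-6))/3074 = 0/3074 = 0*(1/3074) = 0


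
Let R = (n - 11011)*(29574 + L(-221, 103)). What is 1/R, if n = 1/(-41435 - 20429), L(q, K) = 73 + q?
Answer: -30932/10022267622065 ≈ -3.0863e-9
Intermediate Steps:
n = -1/61864 (n = 1/(-61864) = -1/61864 ≈ -1.6165e-5)
R = -10022267622065/30932 (R = (-1/61864 - 11011)*(29574 + (73 - 221)) = -681184505*(29574 - 148)/61864 = -681184505/61864*29426 = -10022267622065/30932 ≈ -3.2401e+8)
1/R = 1/(-10022267622065/30932) = -30932/10022267622065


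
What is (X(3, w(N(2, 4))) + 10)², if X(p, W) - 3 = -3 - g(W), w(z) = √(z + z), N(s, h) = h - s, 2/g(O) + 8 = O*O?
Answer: 441/4 ≈ 110.25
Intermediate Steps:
g(O) = 2/(-8 + O²) (g(O) = 2/(-8 + O*O) = 2/(-8 + O²))
w(z) = √2*√z (w(z) = √(2*z) = √2*√z)
X(p, W) = -2/(-8 + W²) (X(p, W) = 3 + (-3 - 2/(-8 + W²)) = -2/(-8 + W²))
(X(3, w(N(2, 4))) + 10)² = (-2/(-8 + (√2*√(4 - 1*2))²) + 10)² = (-2/(-8 + (√2*√(4 - 2))²) + 10)² = (-2/(-8 + (√2*√2)²) + 10)² = (-2/(-8 + 2²) + 10)² = (-2/(-8 + 4) + 10)² = (-2/(-4) + 10)² = (-2*(-¼) + 10)² = (½ + 10)² = (21/2)² = 441/4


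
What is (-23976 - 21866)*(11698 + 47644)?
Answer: -2720355964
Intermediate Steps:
(-23976 - 21866)*(11698 + 47644) = -45842*59342 = -2720355964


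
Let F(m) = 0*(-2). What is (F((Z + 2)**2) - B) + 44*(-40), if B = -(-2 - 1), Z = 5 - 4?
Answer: -1763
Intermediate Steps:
Z = 1
B = 3 (B = -1*(-3) = 3)
F(m) = 0
(F((Z + 2)**2) - B) + 44*(-40) = (0 - 1*3) + 44*(-40) = (0 - 3) - 1760 = -3 - 1760 = -1763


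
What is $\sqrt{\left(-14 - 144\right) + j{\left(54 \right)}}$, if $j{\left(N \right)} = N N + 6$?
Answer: $2 \sqrt{691} \approx 52.574$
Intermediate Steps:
$j{\left(N \right)} = 6 + N^{2}$ ($j{\left(N \right)} = N^{2} + 6 = 6 + N^{2}$)
$\sqrt{\left(-14 - 144\right) + j{\left(54 \right)}} = \sqrt{\left(-14 - 144\right) + \left(6 + 54^{2}\right)} = \sqrt{\left(-14 - 144\right) + \left(6 + 2916\right)} = \sqrt{-158 + 2922} = \sqrt{2764} = 2 \sqrt{691}$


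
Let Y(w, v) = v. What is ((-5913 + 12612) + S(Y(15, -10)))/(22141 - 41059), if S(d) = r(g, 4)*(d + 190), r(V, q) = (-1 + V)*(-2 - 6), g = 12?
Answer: 3047/6306 ≈ 0.48319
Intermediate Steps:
r(V, q) = 8 - 8*V (r(V, q) = (-1 + V)*(-8) = 8 - 8*V)
S(d) = -16720 - 88*d (S(d) = (8 - 8*12)*(d + 190) = (8 - 96)*(190 + d) = -88*(190 + d) = -16720 - 88*d)
((-5913 + 12612) + S(Y(15, -10)))/(22141 - 41059) = ((-5913 + 12612) + (-16720 - 88*(-10)))/(22141 - 41059) = (6699 + (-16720 + 880))/(-18918) = (6699 - 15840)*(-1/18918) = -9141*(-1/18918) = 3047/6306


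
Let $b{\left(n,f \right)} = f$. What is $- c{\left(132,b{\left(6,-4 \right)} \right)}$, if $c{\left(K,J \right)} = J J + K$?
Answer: $-148$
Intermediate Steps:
$c{\left(K,J \right)} = K + J^{2}$ ($c{\left(K,J \right)} = J^{2} + K = K + J^{2}$)
$- c{\left(132,b{\left(6,-4 \right)} \right)} = - (132 + \left(-4\right)^{2}) = - (132 + 16) = \left(-1\right) 148 = -148$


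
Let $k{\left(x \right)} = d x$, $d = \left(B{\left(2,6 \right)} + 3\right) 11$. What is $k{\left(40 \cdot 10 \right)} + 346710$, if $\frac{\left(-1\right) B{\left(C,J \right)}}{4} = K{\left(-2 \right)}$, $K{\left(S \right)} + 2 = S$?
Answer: $430310$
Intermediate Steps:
$K{\left(S \right)} = -2 + S$
$B{\left(C,J \right)} = 16$ ($B{\left(C,J \right)} = - 4 \left(-2 - 2\right) = \left(-4\right) \left(-4\right) = 16$)
$d = 209$ ($d = \left(16 + 3\right) 11 = 19 \cdot 11 = 209$)
$k{\left(x \right)} = 209 x$
$k{\left(40 \cdot 10 \right)} + 346710 = 209 \cdot 40 \cdot 10 + 346710 = 209 \cdot 400 + 346710 = 83600 + 346710 = 430310$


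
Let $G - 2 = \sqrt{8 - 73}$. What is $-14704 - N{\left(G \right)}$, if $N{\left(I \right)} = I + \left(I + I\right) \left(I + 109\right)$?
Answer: $-15020 - 227 i \sqrt{65} \approx -15020.0 - 1830.1 i$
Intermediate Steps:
$G = 2 + i \sqrt{65}$ ($G = 2 + \sqrt{8 - 73} = 2 + \sqrt{-65} = 2 + i \sqrt{65} \approx 2.0 + 8.0623 i$)
$N{\left(I \right)} = I + 2 I \left(109 + I\right)$
$-14704 - N{\left(G \right)} = -14704 - \left(2 + i \sqrt{65}\right) \left(219 + 2 \left(2 + i \sqrt{65}\right)\right) = -14704 - \left(2 + i \sqrt{65}\right) \left(219 + \left(4 + 2 i \sqrt{65}\right)\right) = -14704 - \left(2 + i \sqrt{65}\right) \left(223 + 2 i \sqrt{65}\right)$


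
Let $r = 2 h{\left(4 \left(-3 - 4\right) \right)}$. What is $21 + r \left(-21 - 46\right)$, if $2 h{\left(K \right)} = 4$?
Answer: $-247$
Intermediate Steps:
$h{\left(K \right)} = 2$ ($h{\left(K \right)} = \frac{1}{2} \cdot 4 = 2$)
$r = 4$ ($r = 2 \cdot 2 = 4$)
$21 + r \left(-21 - 46\right) = 21 + 4 \left(-21 - 46\right) = 21 + 4 \left(-67\right) = 21 - 268 = -247$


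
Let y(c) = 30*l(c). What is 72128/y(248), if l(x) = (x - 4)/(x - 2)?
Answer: 739312/305 ≈ 2424.0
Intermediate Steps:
l(x) = (-4 + x)/(-2 + x)
y(c) = 30*(-4 + c)/(-2 + c) (y(c) = 30*((-4 + c)/(-2 + c)) = 30*(-4 + c)/(-2 + c))
72128/y(248) = 72128/((30*(-4 + 248)/(-2 + 248))) = 72128/((30*244/246)) = 72128/((30*(1/246)*244)) = 72128/(1220/41) = 72128*(41/1220) = 739312/305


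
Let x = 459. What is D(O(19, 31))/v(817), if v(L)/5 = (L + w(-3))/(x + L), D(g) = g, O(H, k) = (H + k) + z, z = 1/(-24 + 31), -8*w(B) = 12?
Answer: 895752/57085 ≈ 15.692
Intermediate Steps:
w(B) = -3/2 (w(B) = -1/8*12 = -3/2)
z = 1/7 ≈ 0.14286
O(H, k) = 1/7 + H + k (O(H, k) = (H + k) + 1/7 = 1/7 + H + k)
v(L) = 5*(-3/2 + L)/(459 + L) (v(L) = 5*((L - 3/2)/(459 + L)) = 5*((-3/2 + L)/(459 + L)) = 5*(-3/2 + L)/(459 + L))
D(O(19, 31))/v(817) = (1/7 + 19 + 31)/((5*(-3 + 2*817)/(2*(459 + 817)))) = 351/(7*(((5/2)*(-3 + 1634)/1276))) = 351/(7*(((5/2)*(1/1276)*1631))) = 351/(7*(8155/2552)) = (351/7)*(2552/8155) = 895752/57085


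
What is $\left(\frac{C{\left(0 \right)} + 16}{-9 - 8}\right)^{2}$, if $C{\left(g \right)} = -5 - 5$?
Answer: $\frac{36}{289} \approx 0.12457$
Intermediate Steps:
$C{\left(g \right)} = -10$
$\left(\frac{C{\left(0 \right)} + 16}{-9 - 8}\right)^{2} = \left(\frac{-10 + 16}{-9 - 8}\right)^{2} = \left(\frac{6}{-17}\right)^{2} = \left(6 \left(- \frac{1}{17}\right)\right)^{2} = \left(- \frac{6}{17}\right)^{2} = \frac{36}{289}$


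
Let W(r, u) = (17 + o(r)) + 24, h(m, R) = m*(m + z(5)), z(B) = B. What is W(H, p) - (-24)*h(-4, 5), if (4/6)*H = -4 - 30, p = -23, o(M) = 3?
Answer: -52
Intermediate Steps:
h(m, R) = m*(5 + m) (h(m, R) = m*(m + 5) = m*(5 + m))
H = -51 (H = 3*(-4 - 30)/2 = (3/2)*(-34) = -51)
W(r, u) = 44 (W(r, u) = (17 + 3) + 24 = 20 + 24 = 44)
W(H, p) - (-24)*h(-4, 5) = 44 - (-24)*(-4*(5 - 4)) = 44 - (-24)*(-4*1) = 44 - (-24)*(-4) = 44 - 1*96 = 44 - 96 = -52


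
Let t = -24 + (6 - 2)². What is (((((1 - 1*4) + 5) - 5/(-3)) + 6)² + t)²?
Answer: 591361/81 ≈ 7300.8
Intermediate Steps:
t = -8 (t = -24 + 4² = -24 + 16 = -8)
(((((1 - 1*4) + 5) - 5/(-3)) + 6)² + t)² = (((((1 - 1*4) + 5) - 5/(-3)) + 6)² - 8)² = (((((1 - 4) + 5) - 5*(-⅓)) + 6)² - 8)² = ((((-3 + 5) + 5/3) + 6)² - 8)² = (((2 + 5/3) + 6)² - 8)² = ((11/3 + 6)² - 8)² = ((29/3)² - 8)² = (841/9 - 8)² = (769/9)² = 591361/81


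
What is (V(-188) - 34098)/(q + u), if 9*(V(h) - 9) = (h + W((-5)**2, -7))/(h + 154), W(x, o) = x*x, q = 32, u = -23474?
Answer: 10431671/7173252 ≈ 1.4542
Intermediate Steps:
W(x, o) = x**2
V(h) = 9 + (625 + h)/(9*(154 + h)) (V(h) = 9 + ((h + ((-5)**2)**2)/(h + 154))/9 = 9 + ((h + 25**2)/(154 + h))/9 = 9 + ((h + 625)/(154 + h))/9 = 9 + ((625 + h)/(154 + h))/9 = 9 + (625 + h)/(9*(154 + h)))
(V(-188) - 34098)/(q + u) = ((13099 + 82*(-188))/(9*(154 - 188)) - 34098)/(32 - 23474) = ((1/9)*(13099 - 15416)/(-34) - 34098)/(-23442) = ((1/9)*(-1/34)*(-2317) - 34098)*(-1/23442) = (2317/306 - 34098)*(-1/23442) = -10431671/306*(-1/23442) = 10431671/7173252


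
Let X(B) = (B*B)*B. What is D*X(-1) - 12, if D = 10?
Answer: -22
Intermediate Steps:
X(B) = B³ (X(B) = B²*B = B³)
D*X(-1) - 12 = 10*(-1)³ - 12 = 10*(-1) - 12 = -10 - 12 = -22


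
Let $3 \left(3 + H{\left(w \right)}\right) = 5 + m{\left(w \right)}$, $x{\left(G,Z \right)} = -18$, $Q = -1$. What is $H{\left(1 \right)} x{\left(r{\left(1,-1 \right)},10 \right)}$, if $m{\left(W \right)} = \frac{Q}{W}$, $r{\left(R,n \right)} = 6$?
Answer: $30$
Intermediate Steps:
$m{\left(W \right)} = - \frac{1}{W}$
$H{\left(w \right)} = - \frac{4}{3} - \frac{1}{3 w}$ ($H{\left(w \right)} = -3 + \frac{5 - \frac{1}{w}}{3} = -3 + \left(\frac{5}{3} - \frac{1}{3 w}\right) = - \frac{4}{3} - \frac{1}{3 w}$)
$H{\left(1 \right)} x{\left(r{\left(1,-1 \right)},10 \right)} = \frac{-1 - 4}{3 \cdot 1} \left(-18\right) = \frac{1}{3} \cdot 1 \left(-1 - 4\right) \left(-18\right) = \frac{1}{3} \cdot 1 \left(-5\right) \left(-18\right) = \left(- \frac{5}{3}\right) \left(-18\right) = 30$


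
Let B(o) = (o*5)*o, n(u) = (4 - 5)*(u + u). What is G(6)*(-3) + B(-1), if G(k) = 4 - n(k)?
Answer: -43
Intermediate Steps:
n(u) = -2*u
G(k) = 4 + 2*k (G(k) = 4 - (-2)*k = 4 + 2*k)
B(o) = 5*o² (B(o) = (5*o)*o = 5*o²)
G(6)*(-3) + B(-1) = (4 + 2*6)*(-3) + 5*(-1)² = (4 + 12)*(-3) + 5*1 = 16*(-3) + 5 = -48 + 5 = -43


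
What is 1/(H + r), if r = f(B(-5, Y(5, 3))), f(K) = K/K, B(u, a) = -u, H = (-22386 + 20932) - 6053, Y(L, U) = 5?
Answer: -1/7506 ≈ -0.00013323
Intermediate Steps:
H = -7507 (H = -1454 - 6053 = -7507)
f(K) = 1
r = 1
1/(H + r) = 1/(-7507 + 1) = 1/(-7506) = -1/7506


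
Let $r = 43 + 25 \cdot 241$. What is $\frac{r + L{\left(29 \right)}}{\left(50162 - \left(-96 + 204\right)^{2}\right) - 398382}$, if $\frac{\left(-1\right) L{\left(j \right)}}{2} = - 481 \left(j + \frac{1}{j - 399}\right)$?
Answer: $- \frac{169817}{1799420} \approx -0.094373$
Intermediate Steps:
$L{\left(j \right)} = 962 j + \frac{962}{-399 + j}$ ($L{\left(j \right)} = - 2 \left(- 481 \left(j + \frac{1}{j - 399}\right)\right) = - 2 \left(- 481 \left(j + \frac{1}{-399 + j}\right)\right) = - 2 \left(- 481 j - \frac{481}{-399 + j}\right) = 962 j + \frac{962}{-399 + j}$)
$r = 6068$ ($r = 43 + 6025 = 6068$)
$\frac{r + L{\left(29 \right)}}{\left(50162 - \left(-96 + 204\right)^{2}\right) - 398382} = \frac{6068 + \frac{962 \left(1 + 29^{2} - 11571\right)}{-399 + 29}}{\left(50162 - \left(-96 + 204\right)^{2}\right) - 398382} = \frac{6068 + \frac{962 \left(1 + 841 - 11571\right)}{-370}}{\left(50162 - 108^{2}\right) - 398382} = \frac{6068 + 962 \left(- \frac{1}{370}\right) \left(-10729\right)}{\left(50162 - 11664\right) - 398382} = \frac{6068 + \frac{139477}{5}}{\left(50162 - 11664\right) - 398382} = \frac{169817}{5 \left(38498 - 398382\right)} = \frac{169817}{5 \left(-359884\right)} = \frac{169817}{5} \left(- \frac{1}{359884}\right) = - \frac{169817}{1799420}$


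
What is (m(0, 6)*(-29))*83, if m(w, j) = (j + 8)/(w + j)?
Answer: -16849/3 ≈ -5616.3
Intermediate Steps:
m(w, j) = (8 + j)/(j + w)
(m(0, 6)*(-29))*83 = (((8 + 6)/(6 + 0))*(-29))*83 = ((14/6)*(-29))*83 = (((⅙)*14)*(-29))*83 = ((7/3)*(-29))*83 = -203/3*83 = -16849/3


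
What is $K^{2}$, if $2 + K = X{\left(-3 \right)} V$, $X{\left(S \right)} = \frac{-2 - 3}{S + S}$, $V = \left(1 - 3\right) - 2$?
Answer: $\frac{256}{9} \approx 28.444$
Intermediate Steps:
$V = -4$ ($V = -2 - 2 = -4$)
$X{\left(S \right)} = - \frac{5}{2 S}$
$K = - \frac{16}{3}$ ($K = -2 + - \frac{5}{2 \left(-3\right)} \left(-4\right) = -2 + \left(- \frac{5}{2}\right) \left(- \frac{1}{3}\right) \left(-4\right) = -2 + \frac{5}{6} \left(-4\right) = -2 - \frac{10}{3} = - \frac{16}{3} \approx -5.3333$)
$K^{2} = \left(- \frac{16}{3}\right)^{2} = \frac{256}{9}$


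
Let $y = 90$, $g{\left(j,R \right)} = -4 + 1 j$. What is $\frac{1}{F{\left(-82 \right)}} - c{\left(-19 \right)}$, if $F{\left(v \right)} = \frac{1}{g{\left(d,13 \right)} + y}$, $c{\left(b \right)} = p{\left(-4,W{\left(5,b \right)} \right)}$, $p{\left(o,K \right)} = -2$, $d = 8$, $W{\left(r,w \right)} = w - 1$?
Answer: $96$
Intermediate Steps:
$W{\left(r,w \right)} = -1 + w$
$g{\left(j,R \right)} = -4 + j$
$c{\left(b \right)} = -2$
$F{\left(v \right)} = \frac{1}{94}$ ($F{\left(v \right)} = \frac{1}{\left(-4 + 8\right) + 90} = \frac{1}{4 + 90} = \frac{1}{94}$)
$\frac{1}{F{\left(-82 \right)}} - c{\left(-19 \right)} = \frac{1}{\frac{1}{94}} - -2 = 94 + 2 = 96$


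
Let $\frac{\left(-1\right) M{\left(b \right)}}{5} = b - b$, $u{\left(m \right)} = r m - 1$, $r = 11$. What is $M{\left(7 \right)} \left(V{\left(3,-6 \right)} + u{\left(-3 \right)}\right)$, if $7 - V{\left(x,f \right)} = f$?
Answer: $0$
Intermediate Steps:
$V{\left(x,f \right)} = 7 - f$
$u{\left(m \right)} = -1 + 11 m$ ($u{\left(m \right)} = 11 m - 1 = -1 + 11 m$)
$M{\left(b \right)} = 0$ ($M{\left(b \right)} = - 5 \left(b - b\right) = \left(-5\right) 0 = 0$)
$M{\left(7 \right)} \left(V{\left(3,-6 \right)} + u{\left(-3 \right)}\right) = 0 \left(\left(7 - -6\right) + \left(-1 + 11 \left(-3\right)\right)\right) = 0 \left(\left(7 + 6\right) - 34\right) = 0 \left(13 - 34\right) = 0 \left(-21\right) = 0$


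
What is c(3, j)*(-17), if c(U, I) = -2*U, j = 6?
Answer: 102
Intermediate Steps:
c(3, j)*(-17) = -2*3*(-17) = -6*(-17) = 102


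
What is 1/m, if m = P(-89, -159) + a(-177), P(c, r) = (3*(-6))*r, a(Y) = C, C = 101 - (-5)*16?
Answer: 1/3043 ≈ 0.00032862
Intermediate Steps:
C = 181 (C = 101 - 1*(-80) = 101 + 80 = 181)
a(Y) = 181
P(c, r) = -18*r
m = 3043 (m = -18*(-159) + 181 = 2862 + 181 = 3043)
1/m = 1/3043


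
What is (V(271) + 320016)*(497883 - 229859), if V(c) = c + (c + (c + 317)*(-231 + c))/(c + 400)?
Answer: 57608105096832/671 ≈ 8.5854e+10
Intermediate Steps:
V(c) = c + (c + (-231 + c)*(317 + c))/(400 + c) (V(c) = c + (c + (317 + c)*(-231 + c))/(400 + c) = c + (c + (-231 + c)*(317 + c))/(400 + c))
(V(271) + 320016)*(497883 - 229859) = ((-73227 + 2*271**2 + 487*271)/(400 + 271) + 320016)*(497883 - 229859) = ((-73227 + 2*73441 + 131977)/671 + 320016)*268024 = ((-73227 + 146882 + 131977)/671 + 320016)*268024 = ((1/671)*205632 + 320016)*268024 = (205632/671 + 320016)*268024 = (214936368/671)*268024 = 57608105096832/671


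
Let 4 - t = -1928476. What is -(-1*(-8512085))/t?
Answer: -1702417/385696 ≈ -4.4139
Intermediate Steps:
t = 1928480 (t = 4 - 1*(-1928476) = 4 + 1928476 = 1928480)
-(-1*(-8512085))/t = -(-1*(-8512085))/1928480 = -8512085/1928480 = -1*1702417/385696 = -1702417/385696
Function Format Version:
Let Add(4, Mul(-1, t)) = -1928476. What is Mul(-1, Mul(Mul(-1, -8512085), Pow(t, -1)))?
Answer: Rational(-1702417, 385696) ≈ -4.4139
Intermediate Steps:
t = 1928480 (t = Add(4, Mul(-1, -1928476)) = Add(4, 1928476) = 1928480)
Mul(-1, Mul(Mul(-1, -8512085), Pow(t, -1))) = Mul(-1, Mul(Mul(-1, -8512085), Pow(1928480, -1))) = Mul(-1, Mul(8512085, Rational(1, 1928480))) = Mul(-1, Rational(1702417, 385696)) = Rational(-1702417, 385696)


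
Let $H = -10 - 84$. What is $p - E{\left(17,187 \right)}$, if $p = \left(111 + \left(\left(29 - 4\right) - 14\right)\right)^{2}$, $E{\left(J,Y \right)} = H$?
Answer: $14978$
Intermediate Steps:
$H = -94$
$E{\left(J,Y \right)} = -94$
$p = 14884$ ($p = \left(111 + \left(25 - 14\right)\right)^{2} = \left(111 + 11\right)^{2} = 122^{2} = 14884$)
$p - E{\left(17,187 \right)} = 14884 - -94 = 14884 + 94 = 14978$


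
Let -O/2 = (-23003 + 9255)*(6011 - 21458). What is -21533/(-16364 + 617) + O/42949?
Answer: -7951616767/804183 ≈ -9887.8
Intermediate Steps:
O = -424730712 (O = -2*(-23003 + 9255)*(6011 - 21458) = -(-27496)*(-15447) = -2*212365356 = -424730712)
-21533/(-16364 + 617) + O/42949 = -21533/(-16364 + 617) - 424730712/42949 = -21533/(-15747) - 424730712*1/42949 = -21533*(-1/15747) - 424730712/42949 = 21533/15747 - 424730712/42949 = -7951616767/804183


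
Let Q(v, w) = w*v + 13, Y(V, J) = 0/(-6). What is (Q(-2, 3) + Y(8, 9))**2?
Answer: 49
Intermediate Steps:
Y(V, J) = 0 (Y(V, J) = 0*(-1/6) = 0)
Q(v, w) = 13 + v*w (Q(v, w) = v*w + 13 = 13 + v*w)
(Q(-2, 3) + Y(8, 9))**2 = ((13 - 2*3) + 0)**2 = ((13 - 6) + 0)**2 = (7 + 0)**2 = 7**2 = 49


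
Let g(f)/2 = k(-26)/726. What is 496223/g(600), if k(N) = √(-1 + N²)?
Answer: 60042983*√3/15 ≈ 6.9332e+6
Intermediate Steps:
g(f) = 5*√3/121 (g(f) = 2*(√(-1 + (-26)²)/726) = 2*(√(-1 + 676)*(1/726)) = 2*(√675*(1/726)) = 2*((15*√3)*(1/726)) = 2*(5*√3/242) = 5*√3/121)
496223/g(600) = 496223/((5*√3/121)) = 496223*(121*√3/15) = 60042983*√3/15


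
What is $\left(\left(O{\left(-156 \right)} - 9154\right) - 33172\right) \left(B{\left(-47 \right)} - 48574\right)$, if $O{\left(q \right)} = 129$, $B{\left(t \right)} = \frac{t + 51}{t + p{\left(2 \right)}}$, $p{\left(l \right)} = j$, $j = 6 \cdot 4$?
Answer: $\frac{47142741582}{23} \approx 2.0497 \cdot 10^{9}$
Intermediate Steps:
$j = 24$
$p{\left(l \right)} = 24$
$B{\left(t \right)} = \frac{51 + t}{24 + t}$ ($B{\left(t \right)} = \frac{t + 51}{t + 24} = \frac{51 + t}{24 + t}$)
$\left(\left(O{\left(-156 \right)} - 9154\right) - 33172\right) \left(B{\left(-47 \right)} - 48574\right) = \left(\left(129 - 9154\right) - 33172\right) \left(\frac{51 - 47}{24 - 47} - 48574\right) = \left(\left(129 - 9154\right) - 33172\right) \left(\frac{1}{-23} \cdot 4 - 48574\right) = \left(-9025 - 33172\right) \left(\left(- \frac{1}{23}\right) 4 - 48574\right) = - 42197 \left(- \frac{4}{23} - 48574\right) = \left(-42197\right) \left(- \frac{1117206}{23}\right) = \frac{47142741582}{23}$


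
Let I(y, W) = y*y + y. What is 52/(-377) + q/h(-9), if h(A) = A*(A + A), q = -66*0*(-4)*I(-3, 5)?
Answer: -4/29 ≈ -0.13793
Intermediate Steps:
I(y, W) = y + y² (I(y, W) = y² + y = y + y²)
q = 0 (q = -66*0*(-4)*(-3*(1 - 3)) = -0*(-3*(-2)) = -0*6 = -66*0 = 0)
h(A) = 2*A² (h(A) = A*(2*A) = 2*A²)
52/(-377) + q/h(-9) = 52/(-377) + 0/((2*(-9)²)) = 52*(-1/377) + 0/((2*81)) = -4/29 + 0/162 = -4/29 + 0*(1/162) = -4/29 + 0 = -4/29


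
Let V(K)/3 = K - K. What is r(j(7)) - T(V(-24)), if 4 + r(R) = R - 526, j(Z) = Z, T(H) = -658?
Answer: 135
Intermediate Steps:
V(K) = 0 (V(K) = 3*(K - K) = 3*0 = 0)
r(R) = -530 + R (r(R) = -4 + (R - 526) = -4 + (-526 + R) = -530 + R)
r(j(7)) - T(V(-24)) = (-530 + 7) - 1*(-658) = -523 + 658 = 135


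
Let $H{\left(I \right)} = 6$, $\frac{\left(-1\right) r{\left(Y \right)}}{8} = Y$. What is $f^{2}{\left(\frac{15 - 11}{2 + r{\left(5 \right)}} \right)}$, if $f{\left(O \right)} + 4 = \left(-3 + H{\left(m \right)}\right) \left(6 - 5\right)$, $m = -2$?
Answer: $1$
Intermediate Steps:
$r{\left(Y \right)} = - 8 Y$
$f{\left(O \right)} = -1$ ($f{\left(O \right)} = -4 + \left(-3 + 6\right) \left(6 - 5\right) = -4 + 3 \left(6 - 5\right) = -4 + 3 \cdot 1 = -4 + 3 = -1$)
$f^{2}{\left(\frac{15 - 11}{2 + r{\left(5 \right)}} \right)} = \left(-1\right)^{2} = 1$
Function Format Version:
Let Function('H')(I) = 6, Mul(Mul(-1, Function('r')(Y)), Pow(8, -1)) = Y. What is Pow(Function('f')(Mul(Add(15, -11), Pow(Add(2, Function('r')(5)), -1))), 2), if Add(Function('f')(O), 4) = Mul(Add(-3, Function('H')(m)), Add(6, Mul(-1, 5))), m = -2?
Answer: 1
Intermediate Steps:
Function('r')(Y) = Mul(-8, Y)
Function('f')(O) = -1 (Function('f')(O) = Add(-4, Mul(Add(-3, 6), Add(6, Mul(-1, 5)))) = Add(-4, Mul(3, Add(6, -5))) = Add(-4, Mul(3, 1)) = Add(-4, 3) = -1)
Pow(Function('f')(Mul(Add(15, -11), Pow(Add(2, Function('r')(5)), -1))), 2) = Pow(-1, 2) = 1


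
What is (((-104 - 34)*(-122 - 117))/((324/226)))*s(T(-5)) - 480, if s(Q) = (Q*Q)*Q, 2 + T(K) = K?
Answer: -213071183/27 ≈ -7.8915e+6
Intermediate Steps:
T(K) = -2 + K
s(Q) = Q³ (s(Q) = Q²*Q = Q³)
(((-104 - 34)*(-122 - 117))/((324/226)))*s(T(-5)) - 480 = (((-104 - 34)*(-122 - 117))/((324/226)))*(-2 - 5)³ - 480 = ((-138*(-239))/((324*(1/226))))*(-7)³ - 480 = (32982/(162/113))*(-343) - 480 = (32982*(113/162))*(-343) - 480 = (621161/27)*(-343) - 480 = -213058223/27 - 480 = -213071183/27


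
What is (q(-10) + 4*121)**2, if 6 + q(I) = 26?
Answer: 254016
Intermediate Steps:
q(I) = 20 (q(I) = -6 + 26 = 20)
(q(-10) + 4*121)**2 = (20 + 4*121)**2 = (20 + 484)**2 = 504**2 = 254016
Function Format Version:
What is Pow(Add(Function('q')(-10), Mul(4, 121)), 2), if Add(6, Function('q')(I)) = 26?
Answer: 254016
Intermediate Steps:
Function('q')(I) = 20 (Function('q')(I) = Add(-6, 26) = 20)
Pow(Add(Function('q')(-10), Mul(4, 121)), 2) = Pow(Add(20, Mul(4, 121)), 2) = Pow(Add(20, 484), 2) = Pow(504, 2) = 254016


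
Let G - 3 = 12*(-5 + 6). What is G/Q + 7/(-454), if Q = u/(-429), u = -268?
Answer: 1459807/60836 ≈ 23.996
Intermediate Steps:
G = 15 (G = 3 + 12*(-5 + 6) = 3 + 12*1 = 3 + 12 = 15)
Q = 268/429 (Q = -268/(-429) = -268*(-1/429) = 268/429 ≈ 0.62471)
G/Q + 7/(-454) = 15/(268/429) + 7/(-454) = 15*(429/268) + 7*(-1/454) = 6435/268 - 7/454 = 1459807/60836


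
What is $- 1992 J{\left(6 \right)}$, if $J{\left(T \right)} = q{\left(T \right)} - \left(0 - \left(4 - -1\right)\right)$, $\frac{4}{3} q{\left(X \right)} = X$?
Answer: $-18924$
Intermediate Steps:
$q{\left(X \right)} = \frac{3 X}{4}$
$J{\left(T \right)} = 5 + \frac{3 T}{4}$ ($J{\left(T \right)} = \frac{3 T}{4} - \left(0 - \left(4 - -1\right)\right) = \frac{3 T}{4} - \left(0 - \left(4 + 1\right)\right) = \frac{3 T}{4} - \left(0 - 5\right) = \frac{3 T}{4} - -5 = \frac{3 T}{4} + 5 = 5 + \frac{3 T}{4}$)
$- 1992 J{\left(6 \right)} = - 1992 \left(5 + \frac{3}{4} \cdot 6\right) = - 1992 \left(5 + \frac{9}{2}\right) = \left(-1992\right) \frac{19}{2} = -18924$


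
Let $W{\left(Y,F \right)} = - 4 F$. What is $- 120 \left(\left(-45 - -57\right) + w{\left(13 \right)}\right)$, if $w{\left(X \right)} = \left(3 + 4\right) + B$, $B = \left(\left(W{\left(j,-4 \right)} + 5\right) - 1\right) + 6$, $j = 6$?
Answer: $-5400$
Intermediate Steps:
$B = 26$ ($B = \left(\left(\left(-4\right) \left(-4\right) + 5\right) - 1\right) + 6 = \left(\left(16 + 5\right) - 1\right) + 6 = \left(21 - 1\right) + 6 = 20 + 6 = 26$)
$w{\left(X \right)} = 33$ ($w{\left(X \right)} = \left(3 + 4\right) + 26 = 7 + 26 = 33$)
$- 120 \left(\left(-45 - -57\right) + w{\left(13 \right)}\right) = - 120 \left(\left(-45 - -57\right) + 33\right) = - 120 \left(\left(-45 + 57\right) + 33\right) = - 120 \left(12 + 33\right) = \left(-120\right) 45 = -5400$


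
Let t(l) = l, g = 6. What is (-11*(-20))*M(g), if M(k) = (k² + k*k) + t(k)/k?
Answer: 16060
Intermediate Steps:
M(k) = 1 + 2*k² (M(k) = (k² + k*k) + k/k = (k² + k²) + 1 = 2*k² + 1 = 1 + 2*k²)
(-11*(-20))*M(g) = (-11*(-20))*(1 + 2*6²) = 220*(1 + 2*36) = 220*(1 + 72) = 220*73 = 16060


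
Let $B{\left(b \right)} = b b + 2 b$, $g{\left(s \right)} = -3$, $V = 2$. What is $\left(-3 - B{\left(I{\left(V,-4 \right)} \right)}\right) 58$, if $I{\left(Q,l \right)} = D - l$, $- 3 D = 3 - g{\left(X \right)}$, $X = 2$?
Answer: $-638$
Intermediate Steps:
$D = -2$ ($D = - \frac{3 - -3}{3} = - \frac{3 + 3}{3} = \left(- \frac{1}{3}\right) 6 = -2$)
$I{\left(Q,l \right)} = -2 - l$
$B{\left(b \right)} = b^{2} + 2 b$
$\left(-3 - B{\left(I{\left(V,-4 \right)} \right)}\right) 58 = \left(-3 - \left(-2 - -4\right) \left(2 - -2\right)\right) 58 = \left(-3 - \left(-2 + 4\right) \left(2 + \left(-2 + 4\right)\right)\right) 58 = \left(-3 - 2 \left(2 + 2\right)\right) 58 = \left(-3 - 2 \cdot 4\right) 58 = \left(-3 - 8\right) 58 = \left(-11\right) 58 = -638$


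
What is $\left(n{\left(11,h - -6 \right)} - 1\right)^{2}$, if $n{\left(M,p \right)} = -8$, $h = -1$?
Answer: $81$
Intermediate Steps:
$\left(n{\left(11,h - -6 \right)} - 1\right)^{2} = \left(-8 - 1\right)^{2} = \left(-9\right)^{2} = 81$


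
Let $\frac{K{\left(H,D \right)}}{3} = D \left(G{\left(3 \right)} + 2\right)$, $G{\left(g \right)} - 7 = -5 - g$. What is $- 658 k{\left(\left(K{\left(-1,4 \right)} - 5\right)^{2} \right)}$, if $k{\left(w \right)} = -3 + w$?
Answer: $-30268$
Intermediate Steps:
$G{\left(g \right)} = 2 - g$ ($G{\left(g \right)} = 7 - \left(5 + g\right) = 2 - g$)
$K{\left(H,D \right)} = 3 D$ ($K{\left(H,D \right)} = 3 D \left(\left(2 - 3\right) + 2\right) = 3 D \left(-1 + 2\right) = 3 D 1 = 3 D$)
$- 658 k{\left(\left(K{\left(-1,4 \right)} - 5\right)^{2} \right)} = - 658 \left(-3 + \left(3 \cdot 4 - 5\right)^{2}\right) = - 658 \left(-3 + \left(12 - 5\right)^{2}\right) = - 658 \left(-3 + 7^{2}\right) = - 658 \left(-3 + 49\right) = \left(-658\right) 46 = -30268$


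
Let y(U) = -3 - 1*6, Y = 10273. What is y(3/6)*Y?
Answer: -92457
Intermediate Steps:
y(U) = -9 (y(U) = -3 - 6 = -9)
y(3/6)*Y = -9*10273 = -92457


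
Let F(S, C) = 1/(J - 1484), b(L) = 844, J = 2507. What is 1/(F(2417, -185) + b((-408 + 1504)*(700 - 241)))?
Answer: 1023/863413 ≈ 0.0011848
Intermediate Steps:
F(S, C) = 1/1023 (F(S, C) = 1/(2507 - 1484) = 1/1023)
1/(F(2417, -185) + b((-408 + 1504)*(700 - 241))) = 1/(1/1023 + 844) = 1/(863413/1023) = 1023/863413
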